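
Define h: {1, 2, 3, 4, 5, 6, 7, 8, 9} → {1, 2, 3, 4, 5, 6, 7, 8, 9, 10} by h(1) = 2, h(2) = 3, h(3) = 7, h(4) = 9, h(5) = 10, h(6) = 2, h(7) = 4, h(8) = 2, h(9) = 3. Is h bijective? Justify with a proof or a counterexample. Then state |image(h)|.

6

h(1) = 2 = h(6) with 1 ≠ 6, so h is not injective, hence not bijective.
The image of h is {2, 3, 4, 7, 9, 10}, which has 6 elements.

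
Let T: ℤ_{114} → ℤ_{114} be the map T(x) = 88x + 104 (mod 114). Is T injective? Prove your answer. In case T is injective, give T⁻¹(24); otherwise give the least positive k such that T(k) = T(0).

We have gcd(88, 114) = 2 > 1. Taking x_1 = 0 and x_2 = 57: T(0) = 104 and T(57) = 88·57 + 104 = 5120 ≡ 104 (mod 114).
So T(0) = T(57) while 0 ≠ 57, therefore T is not injective.
Since T is not injective, we find the least positive k with T(k) = T(0): this means 88k ≡ 0 (mod 114), i.e. 114 ∣ 88k. Since gcd(88, 114) = 2, dividing through by 2 this holds exactly when 57 ∣ 44k, and as gcd(44, 57) = 1, exactly when 57 ∣ k.
The smallest positive such k is 57.

57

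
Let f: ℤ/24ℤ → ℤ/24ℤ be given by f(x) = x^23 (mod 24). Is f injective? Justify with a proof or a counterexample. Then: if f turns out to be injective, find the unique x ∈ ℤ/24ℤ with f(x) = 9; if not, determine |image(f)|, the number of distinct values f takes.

f(0) = 0^23 = 0.
f(6): Repeated squaring mod 24: 6^1 ≡ 6, 6^2 ≡ 6² = 36 ≡ 12, 6^4 ≡ 12² = 144 ≡ 0, 6^8 ≡ 0² = 0, 6^16 ≡ 0² = 0. Since 23 = 16 + 4 + 2 + 1, 6^23 ≡ 0·0·12·6: 0·0 = 0, then 0·12 = 0, then 0·6 = 0. So 6^23 ≡ 0 (mod 24).
So f(0) = f(6) = 0 while 0 ≠ 6, therefore f is not injective.
Since f is not injective, we determine |image(f)|. Computing x^23 mod 24 for each x (by repeated squaring, reducing mod 24 at every step), the values f(0), f(1), …, f(23) are: 0, 1, 8, 3, 16, 5, 0, 7, 8, 9, 16, 11, 0, 13, 8, 15, 16, 17, 0, 19, 8, 21, 16, 23.
The distinct values are {0, 1, 3, 5, 7, 8, 9, 11, 13, 15, 16, 17, 19, 21, 23}; there are 15 of them.

15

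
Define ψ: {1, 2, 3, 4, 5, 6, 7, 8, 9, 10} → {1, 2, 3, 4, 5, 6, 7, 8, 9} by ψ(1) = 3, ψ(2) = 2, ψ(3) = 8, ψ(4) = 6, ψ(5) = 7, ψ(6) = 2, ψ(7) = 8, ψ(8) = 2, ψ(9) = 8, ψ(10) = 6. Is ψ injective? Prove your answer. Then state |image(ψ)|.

5

ψ(2) = 2 = ψ(6) with 2 ≠ 6, so ψ is not injective.
The image of ψ is {2, 3, 6, 7, 8}, which has 5 elements.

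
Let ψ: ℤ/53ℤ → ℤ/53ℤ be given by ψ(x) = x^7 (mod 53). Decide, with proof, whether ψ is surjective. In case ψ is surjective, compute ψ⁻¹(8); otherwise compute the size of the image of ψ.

Since 53 is prime, the nonzero elements of ℤ/53ℤ form a cyclic group of order 52.
As gcd(7, 52) = 1, raising to the 7th power is a bijection on this group: if a^7 ≡ b^7 then (ab^{−1})^7 = 1, and the only element of order dividing gcd(7, 52) = 1 is 1, so a = b.
With ψ(0) = 0 this makes ψ injective on all of ℤ/53ℤ, hence bijective (finite equal-size domain and codomain). In particular ψ is surjective.
Since ψ is surjective, we find the preimage of 8. The inverse of x ↦ x^7 on (ℤ/53ℤ)^× is x ↦ x^15, because 7·15 = 105 = 2·52 + 1 ≡ 1 (mod 52) and x^{52} = 1 for x ≠ 0 (Fermat). So ψ⁻¹(8) = 8^15 mod 53.
Repeated squaring mod 53: 8^1 ≡ 8, 8^2 ≡ 8² = 64 ≡ 11, 8^4 ≡ 11² = 121 ≡ 15, 8^8 ≡ 15² = 225 ≡ 13. Since 15 = 8 + 4 + 2 + 1, 8^15 ≡ 13·15·11·8: 13·15 = 195 ≡ 36, then 36·11 = 396 ≡ 25, then 25·8 = 200 ≡ 41. So 8^15 ≡ 41 (mod 53).
Hence ψ⁻¹(8) = 41.

41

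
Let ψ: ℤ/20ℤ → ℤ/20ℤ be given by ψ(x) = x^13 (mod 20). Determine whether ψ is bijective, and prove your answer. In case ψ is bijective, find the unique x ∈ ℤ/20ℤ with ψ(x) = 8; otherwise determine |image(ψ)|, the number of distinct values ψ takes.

15

ψ(0) = 0^13 = 0.
ψ(10): Repeated squaring mod 20: 10^1 ≡ 10, 10^2 ≡ 10² = 100 ≡ 0, 10^4 ≡ 0² = 0, 10^8 ≡ 0² = 0. Since 13 = 8 + 4 + 1, 10^13 ≡ 0·0·10: 0·0 = 0, then 0·10 = 0. So 10^13 ≡ 0 (mod 20).
So ψ(0) = ψ(10) = 0 while 0 ≠ 10, thus ψ is not injective, hence not bijective.
Since ψ is not bijective, we determine |image(ψ)|. Computing x^13 mod 20 for each x (by repeated squaring, reducing mod 20 at every step), the values ψ(0), ψ(1), …, ψ(19) are: 0, 1, 12, 3, 4, 5, 16, 7, 8, 9, 0, 11, 12, 13, 4, 15, 16, 17, 8, 19.
The distinct values are {0, 1, 3, 4, 5, 7, 8, 9, 11, 12, 13, 15, 16, 17, 19}; there are 15 of them.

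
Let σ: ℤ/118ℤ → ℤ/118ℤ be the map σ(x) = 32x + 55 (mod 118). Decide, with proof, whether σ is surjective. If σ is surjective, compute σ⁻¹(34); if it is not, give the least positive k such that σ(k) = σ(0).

59

Recall that surjectivity means every element of the codomain has a preimage under σ.
Since gcd(32, 118) = 2, we have 32x ≡ 0 (mod 2) for all x, so σ(x) ≡ 1 (mod 2).
But 0 ≢ 1 (mod 2), so 0 ∈ ℤ/118ℤ has no preimage. Hence σ is not surjective.
Since σ is not surjective, we find the least positive k with σ(k) = σ(0): this means 32k ≡ 0 (mod 118), i.e. 118 ∣ 32k. Since gcd(32, 118) = 2, dividing through by 2 this holds exactly when 59 ∣ 16k, and as gcd(16, 59) = 1, exactly when 59 ∣ k.
The smallest positive such k is 59.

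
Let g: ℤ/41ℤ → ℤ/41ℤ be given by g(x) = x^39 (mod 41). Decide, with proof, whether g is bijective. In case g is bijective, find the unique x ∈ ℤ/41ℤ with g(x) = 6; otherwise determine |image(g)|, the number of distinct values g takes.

7

Since 41 is prime, the nonzero elements of ℤ/41ℤ form a cyclic group of order 40.
As gcd(39, 40) = 1, raising to the 39th power is a bijection on this group: if a^39 ≡ b^39 then (ab^{−1})^39 = 1, and the only element of order dividing gcd(39, 40) = 1 is 1, so a = b.
With g(0) = 0 this makes g injective on all of ℤ/41ℤ, hence bijective (finite equal-size domain and codomain). In particular g is bijective.
Since g is bijective, we find the preimage of 6. The inverse of x ↦ x^39 on (ℤ/41ℤ)^× is x ↦ x^39, because 39·39 = 1521 = 38·40 + 1 ≡ 1 (mod 40) and x^{40} = 1 for x ≠ 0 (Fermat). So g⁻¹(6) = 6^39 mod 41.
Repeated squaring mod 41: 6^1 ≡ 6, 6^2 ≡ 6² = 36, 6^4 ≡ 36² = 1296 ≡ 25, 6^8 ≡ 25² = 625 ≡ 10, 6^16 ≡ 10² = 100 ≡ 18, 6^32 ≡ 18² = 324 ≡ 37. Since 39 = 32 + 4 + 2 + 1, 6^39 ≡ 37·25·36·6: 37·25 = 925 ≡ 23, then 23·36 = 828 ≡ 8, then 8·6 = 48 ≡ 7. So 6^39 ≡ 7 (mod 41).
Hence g⁻¹(6) = 7.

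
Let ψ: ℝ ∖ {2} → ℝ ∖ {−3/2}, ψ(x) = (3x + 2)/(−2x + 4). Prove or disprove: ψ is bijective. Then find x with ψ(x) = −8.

Suppose ψ(a) = ψ(b). Cross-multiplying: (3a + 2)(−2b + 4) = (3b + 2)(−2a + 4).
Expanding both sides and cancelling the symmetric terms leaves 16·(a − b) = 0. Since 16 ≠ 0, a = b. Thus ψ is injective.
For any y ≠ −3/2, solving y(−2x + 4) = 3x + 2 for x gives a well-defined x ≠ 2. So ψ is surjective.
Therefore ψ is bijective.
Solving ψ(x) = −8: cross-multiplying gives 3x + 2 = −8(−2x + 4), which rearranges to −13x = −34, so x = 34/13.

34/13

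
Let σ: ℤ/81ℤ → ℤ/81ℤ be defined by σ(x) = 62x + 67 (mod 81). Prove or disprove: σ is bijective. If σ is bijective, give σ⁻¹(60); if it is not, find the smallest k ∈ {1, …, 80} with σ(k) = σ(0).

Suppose σ(u) = σ(v) in ℤ/81ℤ. Then 62u + 67 ≡ 62v + 67 (mod 81), hence 62(u − v) ≡ 0 (mod 81).
Since gcd(62, 81) = 1, 62 is invertible modulo 81, hence u − v ≡ 0 (mod 81), i.e. u = v.
We now compute 62⁻¹ mod 81 explicitly. Euclid's algorithm: 81 = 1·62 + 19, 62 = 3·19 + 5, 19 = 3·5 + 4, 5 = 1·4 + 1; back-substituting gives 1 = 17·62 − 13·81, so 62⁻¹ ≡ 17 (mod 81).
For any y ∈ ℤ/81ℤ, x = 17(y − 67) mod 81 satisfies σ(x) = 62·17(y − 67) + 67 ≡ y (since 62·17 ≡ 1 mod 81). So every y has a preimage.
So σ is bijective.
Since σ is bijective, we find σ⁻¹(60): we need 62x ≡ 60 − 67 ≡ 74 (mod 81). Using 62⁻¹ = 17: x ≡ 17·74 = 1258 = 15·81 + 43, so x = 43.
Check: σ(43) = 62·43 + 67 = 2733 = 33·81 + 60 ≡ 60 (mod 81).

43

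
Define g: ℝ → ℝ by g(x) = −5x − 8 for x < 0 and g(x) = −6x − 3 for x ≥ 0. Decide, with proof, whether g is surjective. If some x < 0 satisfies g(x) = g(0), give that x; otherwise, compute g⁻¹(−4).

-1

Both pieces are strictly decreasing (slopes −5 and −6), so each is injective on its own interval.
The left piece maps (−∞, 0) onto (−8, ∞); the right piece maps [0, ∞) onto (−∞, −3].
The union (−8, ∞) ∪ (−∞, −3] covers ℝ, so g is surjective.
For the follow-up: the images overlap, so an x < 0 with g(x) = g(0) exists. g(0) = −3; solving −5x − 8 = −3 for x < 0 gives x = (−3 + 8)/(−5) = −1.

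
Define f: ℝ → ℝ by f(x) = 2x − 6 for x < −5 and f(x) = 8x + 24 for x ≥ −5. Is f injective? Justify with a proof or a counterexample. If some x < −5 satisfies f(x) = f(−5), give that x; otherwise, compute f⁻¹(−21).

-15/2

Both pieces are strictly increasing (slopes 2 and 8), so each is injective on its own interval.
The left piece maps (−∞, −5) onto (−∞, −16); the right piece maps [−5, ∞) onto [−16, ∞).
These images are disjoint, so no value is attained by both pieces. So f is injective.
Because the two images are disjoint, no x < −5 has f(x) = f(−5), so we compute f⁻¹(−21): −21 lies in (−∞, −16), so solve 2x − 6 = −21: x = (−21 + 6)/2 = −15/2.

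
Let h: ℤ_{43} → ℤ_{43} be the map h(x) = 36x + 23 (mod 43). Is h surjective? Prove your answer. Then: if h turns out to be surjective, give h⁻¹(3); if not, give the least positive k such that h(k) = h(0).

Recall: h is surjective if every y in the codomain equals h(x) for some x in the domain.
Since gcd(36, 43) = 1, 36 is invertible modulo 43. Euclid's algorithm: 43 = 1·36 + 7, 36 = 5·7 + 1; back-substituting gives 1 = 6·36 − 5·43, so 36⁻¹ ≡ 6 (mod 43).
For any y ∈ ℤ_{43}, x = 6(y − 23) mod 43 satisfies h(x) = 36·6(y − 23) + 23 ≡ y (since 36·6 ≡ 1 mod 43). So every y has a preimage.
Therefore h is surjective.
Since h is surjective, we compute h⁻¹(3): solve 36x + 23 ≡ 3 (mod 43), i.e. 36x ≡ 23 (mod 43).
Multiplying by 36⁻¹ = 6 gives x ≡ 6·23 = 138 = 3·43 + 9 ≡ 9 (mod 43).
Check: h(9) = 36·9 + 23 = 347 = 8·43 + 3 ≡ 3 (mod 43).

9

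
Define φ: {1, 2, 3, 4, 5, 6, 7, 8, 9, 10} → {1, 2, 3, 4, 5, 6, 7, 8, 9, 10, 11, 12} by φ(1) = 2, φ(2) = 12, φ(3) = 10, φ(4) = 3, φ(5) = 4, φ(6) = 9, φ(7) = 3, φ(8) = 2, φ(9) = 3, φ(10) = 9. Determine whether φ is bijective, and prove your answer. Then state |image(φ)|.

φ(4) = 3 = φ(7) with 4 ≠ 7, so φ is not injective, hence not bijective.
The image of φ is {2, 3, 4, 9, 10, 12}, which has 6 elements.

6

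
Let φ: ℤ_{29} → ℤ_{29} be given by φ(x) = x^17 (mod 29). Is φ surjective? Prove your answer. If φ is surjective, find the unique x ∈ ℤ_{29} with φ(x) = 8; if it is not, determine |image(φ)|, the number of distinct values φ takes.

27

Since 29 is prime, the nonzero elements of ℤ_{29} form a cyclic group of order 28.
As gcd(17, 28) = 1, raising to the 17th power is a bijection on this group: if u^17 ≡ v^17 then (uv^{−1})^17 = 1, and the only element of order dividing gcd(17, 28) = 1 is 1, so u = v.
With φ(0) = 0 this makes φ injective on all of ℤ_{29}, hence bijective (finite equal-size domain and codomain). In particular φ is surjective.
Since φ is surjective, we find the preimage of 8. The inverse of x ↦ x^17 on (ℤ_{29})^× is x ↦ x^5, because 17·5 = 85 = 3·28 + 1 ≡ 1 (mod 28) and x^{28} = 1 for x ≠ 0 (Fermat). So φ⁻¹(8) = 8^5 mod 29.
Repeated squaring mod 29: 8^1 ≡ 8, 8^2 ≡ 8² = 64 ≡ 6, 8^4 ≡ 6² = 36 ≡ 7. Since 5 = 4 + 1, 8^5 ≡ 7·8: 7·8 = 56 ≡ 27. So 8^5 ≡ 27 (mod 29).
Hence φ⁻¹(8) = 27.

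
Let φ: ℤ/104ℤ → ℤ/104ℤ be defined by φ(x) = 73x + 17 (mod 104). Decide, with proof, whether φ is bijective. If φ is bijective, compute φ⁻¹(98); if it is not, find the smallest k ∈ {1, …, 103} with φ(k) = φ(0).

By definition, injectivity means: for all s, t in the domain, φ(s) = φ(t) implies s = t.
If φ(s) = φ(t), then 73s ≡ 73t (mod 104). Because gcd(73, 104) = 1, we may cancel 73 to get s ≡ t (mod 104).
We now compute 73⁻¹ mod 104 explicitly. Euclid's algorithm: 104 = 1·73 + 31, 73 = 2·31 + 11, 31 = 2·11 + 9, 11 = 1·9 + 2, 9 = 4·2 + 1; back-substituting gives 1 = 57·73 − 40·104, so 73⁻¹ ≡ 57 (mod 104).
For any y ∈ ℤ/104ℤ, x = 57(y − 17) mod 104 satisfies φ(x) = 73·57(y − 17) + 17 ≡ y (since 73·57 ≡ 1 mod 104). So every y has a preimage.
Hence φ is bijective.
Since φ is bijective, we compute φ⁻¹(98): solve 73x + 17 ≡ 98 (mod 104), i.e. 73x ≡ 81 (mod 104).
Multiplying by 73⁻¹ = 57 gives x ≡ 57·81 = 4617 = 44·104 + 41 ≡ 41 (mod 104).
Check: φ(41) = 73·41 + 17 = 3010 = 28·104 + 98 ≡ 98 (mod 104).

41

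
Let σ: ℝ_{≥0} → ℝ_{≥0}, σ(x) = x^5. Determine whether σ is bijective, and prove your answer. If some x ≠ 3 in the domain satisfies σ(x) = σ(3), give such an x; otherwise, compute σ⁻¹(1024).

4

On ℝ_{≥0}, x ↦ x^5 is strictly increasing (injective) and for any y ∈ ℝ_{≥0} the 5th root y^{1/5} lies in ℝ_{≥0} (surjective). So σ is bijective.
Since x ↦ x^5 is strictly increasing on ℝ_{≥0}, it is injective there, so no x ≠ 3 in the domain has σ(x) = σ(3). We therefore compute σ⁻¹(1024) = 1024^{1/5} = 4 (indeed 4^5 = 1024).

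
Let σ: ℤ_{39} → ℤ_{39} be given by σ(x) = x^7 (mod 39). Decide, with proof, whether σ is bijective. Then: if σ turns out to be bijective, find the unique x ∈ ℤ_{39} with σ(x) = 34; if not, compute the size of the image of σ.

Computing x^7 mod 39 for each x (by repeated squaring, reducing mod 39 at every step), the values σ(0), σ(1), …, σ(38) are: 0, 1, 11, 3, 4, 8, 33, 19, 5, 9, 10, 2, 12, 13, 14, 24, 16, 17, 21, 7, 32, 18, 22, 23, 15, 25, 26, 27, 37, 29, 30, 34, 20, 6, 31, 35, 36, 28, 38.
Every element of ℤ_{39} appears exactly once in this list, so σ is a bijection, and in particular bijective.
Since σ is bijective, we read off the preimage of 34 from the same table: σ(31) = 34, so σ⁻¹(34) = 31.

31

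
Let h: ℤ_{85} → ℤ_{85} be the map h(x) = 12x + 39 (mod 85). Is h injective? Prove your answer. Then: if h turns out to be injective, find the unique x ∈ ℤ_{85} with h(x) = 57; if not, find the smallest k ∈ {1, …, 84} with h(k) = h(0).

44

Recall that injectivity means: for all u, v in the domain, h(u) = h(v) implies u = v.
If h(u) = h(v), then 12u ≡ 12v (mod 85). Because gcd(12, 85) = 1, we may cancel 12 to get u ≡ v (mod 85).
Therefore h is injective.
We now compute 12⁻¹ mod 85 explicitly. Euclid's algorithm: 85 = 7·12 + 1; back-substituting gives 1 = 78·12 − 11·85, so 12⁻¹ ≡ 78 (mod 85).
Since h is injective, we compute h⁻¹(57): solve 12x + 39 ≡ 57 (mod 85), i.e. 12x ≡ 18 (mod 85).
Multiplying by 12⁻¹ = 78 gives x ≡ 78·18 = 1404 = 16·85 + 44 ≡ 44 (mod 85).
Check: h(44) = 12·44 + 39 = 567 = 6·85 + 57 ≡ 57 (mod 85).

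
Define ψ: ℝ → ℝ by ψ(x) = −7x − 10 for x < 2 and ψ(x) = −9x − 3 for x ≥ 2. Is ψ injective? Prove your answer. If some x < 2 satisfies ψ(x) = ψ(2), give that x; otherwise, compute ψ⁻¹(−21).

Both pieces are strictly decreasing (slopes −7 and −9), so each is injective on its own interval.
The left piece maps (−∞, 2) onto (−24, ∞); the right piece maps [2, ∞) onto (−∞, −21].
These images overlap. In particular ψ(2) = −21 (right piece), and solving −7x − 10 = −21 on the left piece gives x = 11/7 < 2.
So ψ(11/7) = ψ(2) with 11/7 ≠ 2, and ψ is not injective. This x = 11/7 is the requested value below 2.

11/7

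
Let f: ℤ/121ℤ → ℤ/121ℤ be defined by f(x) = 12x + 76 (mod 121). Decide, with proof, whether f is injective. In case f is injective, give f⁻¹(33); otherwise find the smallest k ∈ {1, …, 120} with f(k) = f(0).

By definition, f is injective if f(s) = f(t) implies s = t.
If f(s) = f(t), then 12s ≡ 12t (mod 121). Because gcd(12, 121) = 1, we may cancel 12 to get s ≡ t (mod 121).
So f is injective.
We now compute 12⁻¹ mod 121 explicitly. Euclid's algorithm: 121 = 10·12 + 1; back-substituting gives 1 = 111·12 − 11·121, so 12⁻¹ ≡ 111 (mod 121).
Since f is injective, we compute f⁻¹(33): solve 12x + 76 ≡ 33 (mod 121), i.e. 12x ≡ 78 (mod 121).
Multiplying by 12⁻¹ = 111 gives x ≡ 111·78 = 8658 = 71·121 + 67 ≡ 67 (mod 121).
Check: f(67) = 12·67 + 76 = 880 = 7·121 + 33 ≡ 33 (mod 121).

67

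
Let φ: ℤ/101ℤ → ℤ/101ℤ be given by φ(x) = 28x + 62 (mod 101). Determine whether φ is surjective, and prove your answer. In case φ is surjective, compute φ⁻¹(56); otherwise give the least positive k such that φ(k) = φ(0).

Since gcd(28, 101) = 1, 28 is invertible modulo 101. Euclid's algorithm: 101 = 3·28 + 17, 28 = 1·17 + 11, 17 = 1·11 + 6, 11 = 1·6 + 5, 6 = 1·5 + 1; back-substituting gives 1 = 83·28 − 23·101, so 28⁻¹ ≡ 83 (mod 101).
For any y ∈ ℤ/101ℤ, x = 83(y − 62) mod 101 satisfies φ(x) = 28·83(y − 62) + 62 ≡ y (since 28·83 ≡ 1 mod 101). So every y has a preimage.
Hence φ is surjective.
Since φ is surjective, we compute φ⁻¹(56): solve 28x + 62 ≡ 56 (mod 101), i.e. 28x ≡ 95 (mod 101).
Multiplying by 28⁻¹ = 83 gives x ≡ 83·95 = 7885 = 78·101 + 7 ≡ 7 (mod 101).
Check: φ(7) = 28·7 + 62 = 258 = 2·101 + 56 ≡ 56 (mod 101).

7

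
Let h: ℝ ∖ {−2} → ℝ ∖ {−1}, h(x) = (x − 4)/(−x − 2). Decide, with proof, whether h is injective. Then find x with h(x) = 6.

-8/7

Suppose h(x_1) = h(x_2). Cross-multiplying: (x_1 − 4)(−x_2 − 2) = (x_2 − 4)(−x_1 − 2).
Expanding both sides and cancelling the symmetric terms leaves −6·(x_1 − x_2) = 0. Since −6 ≠ 0, x_1 = x_2. Hence h is injective.
Solving h(x) = 6: cross-multiplying gives x − 4 = 6(−x − 2), which rearranges to 7x = −8, so x = −8/7.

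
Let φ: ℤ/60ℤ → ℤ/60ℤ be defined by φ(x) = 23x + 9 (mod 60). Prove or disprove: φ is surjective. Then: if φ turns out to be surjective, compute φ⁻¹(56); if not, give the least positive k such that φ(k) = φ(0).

By definition, surjectivity means every element of the codomain has a preimage under φ.
Since gcd(23, 60) = 1, 23 is invertible modulo 60. Euclid's algorithm: 60 = 2·23 + 14, 23 = 1·14 + 9, 14 = 1·9 + 5, 9 = 1·5 + 4, 5 = 1·4 + 1; back-substituting gives 1 = 47·23 − 18·60, so 23⁻¹ ≡ 47 (mod 60).
Then y ↦ 47(y − 9) is a two-sided inverse to φ, so every y ∈ ℤ/60ℤ has a preimage.
Hence φ is surjective.
Since φ is surjective, we find φ⁻¹(56): we need 23x ≡ 56 − 9 ≡ 47 (mod 60). Using 23⁻¹ = 47: x ≡ 47·47 = 2209 = 36·60 + 49, so x = 49.
Check: φ(49) = 23·49 + 9 = 1136 = 18·60 + 56 ≡ 56 (mod 60).

49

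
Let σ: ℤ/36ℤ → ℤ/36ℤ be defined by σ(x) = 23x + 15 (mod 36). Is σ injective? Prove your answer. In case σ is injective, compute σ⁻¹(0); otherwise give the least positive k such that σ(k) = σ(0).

15

By definition, σ is injective if σ(x_1) = σ(x_2) implies x_1 = x_2.
Suppose σ(x_1) = σ(x_2) in ℤ/36ℤ. Then 23x_1 + 15 ≡ 23x_2 + 15 (mod 36), therefore 23(x_1 − x_2) ≡ 0 (mod 36).
Since gcd(23, 36) = 1, 23 is invertible modulo 36, hence x_1 − x_2 ≡ 0 (mod 36), i.e. x_1 = x_2.
Hence σ is injective.
We now compute 23⁻¹ mod 36 explicitly. Euclid's algorithm: 36 = 1·23 + 13, 23 = 1·13 + 10, 13 = 1·10 + 3, 10 = 3·3 + 1; back-substituting gives 1 = 11·23 − 7·36, so 23⁻¹ ≡ 11 (mod 36).
Since σ is injective, we find σ⁻¹(0): we need 23x ≡ 0 − 15 ≡ 21 (mod 36). Using 23⁻¹ = 11: x ≡ 11·21 = 231 = 6·36 + 15, so x = 15.
Check: σ(15) = 23·15 + 15 = 360 = 10·36 + 0 ≡ 0 (mod 36).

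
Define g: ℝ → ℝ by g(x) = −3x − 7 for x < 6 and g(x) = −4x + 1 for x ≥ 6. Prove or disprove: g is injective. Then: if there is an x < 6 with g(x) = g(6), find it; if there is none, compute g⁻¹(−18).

Both pieces are strictly decreasing (slopes −3 and −4), so each is injective on its own interval.
The left piece maps (−∞, 6) onto (−25, ∞); the right piece maps [6, ∞) onto (−∞, −23].
These images overlap. In particular g(6) = −23 (right piece), and solving −3x − 7 = −23 on the left piece gives x = 16/3 < 6.
So g(16/3) = g(6) with 16/3 ≠ 6, and g is not injective. This x = 16/3 is the requested value below 6.

16/3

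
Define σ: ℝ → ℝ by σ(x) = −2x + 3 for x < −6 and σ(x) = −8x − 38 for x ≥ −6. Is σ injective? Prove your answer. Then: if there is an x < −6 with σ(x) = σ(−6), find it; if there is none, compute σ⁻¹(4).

-21/4

Both pieces are strictly decreasing (slopes −2 and −8), so each is injective on its own interval.
The left piece maps (−∞, −6) onto (15, ∞); the right piece maps [−6, ∞) onto (−∞, 10].
These images are disjoint, so no value is attained by both pieces. Hence σ is injective.
Because the two images are disjoint, no x < −6 has σ(x) = σ(−6), so we compute σ⁻¹(4): 4 lies in (−∞, 10], so solve −8x − 38 = 4: x = (4 + 38)/(−8) = −21/4.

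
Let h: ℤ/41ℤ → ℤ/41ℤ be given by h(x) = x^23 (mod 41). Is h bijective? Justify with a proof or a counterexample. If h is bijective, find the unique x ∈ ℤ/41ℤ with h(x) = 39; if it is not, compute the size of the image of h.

Since 41 is prime, the nonzero elements of ℤ/41ℤ form a cyclic group of order 40.
As gcd(23, 40) = 1, raising to the 23rd power is a bijection on this group: if s^23 ≡ t^23 then (st^{−1})^23 = 1, and the only element of order dividing gcd(23, 40) = 1 is 1, so s = t.
With h(0) = 0 this makes h injective on all of ℤ/41ℤ, hence bijective (finite equal-size domain and codomain). In particular h is bijective.
Since h is bijective, we find the preimage of 39. The inverse of x ↦ x^23 on (ℤ/41ℤ)^× is x ↦ x^7, because 23·7 = 161 = 4·40 + 1 ≡ 1 (mod 40) and x^{40} = 1 for x ≠ 0 (Fermat). So h⁻¹(39) = 39^7 mod 41.
Repeated squaring mod 41: 39^1 ≡ 39, 39^2 ≡ 39² = 1521 ≡ 4, 39^4 ≡ 4² = 16. Since 7 = 4 + 2 + 1, 39^7 ≡ 16·4·39: 16·4 = 64 ≡ 23, then 23·39 = 897 ≡ 36. So 39^7 ≡ 36 (mod 41).
Hence h⁻¹(39) = 36.

36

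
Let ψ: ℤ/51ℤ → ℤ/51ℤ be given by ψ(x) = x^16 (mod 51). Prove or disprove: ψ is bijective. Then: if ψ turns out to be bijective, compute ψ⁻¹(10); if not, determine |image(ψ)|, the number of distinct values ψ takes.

ψ(1) = 1^16 = 1.
ψ(2): Repeated squaring mod 51: 2^1 ≡ 2, 2^2 ≡ 2² = 4, 2^4 ≡ 4² = 16, 2^8 ≡ 16² = 256 ≡ 1, 2^16 ≡ 1² = 1. So 2^16 ≡ 1 (mod 51).
So ψ(1) = ψ(2) = 1 while 1 ≠ 2, so ψ is not injective, hence not bijective.
Since ψ is not bijective, we determine |image(ψ)|. Computing x^16 mod 51 for each x (by repeated squaring, reducing mod 51 at every step), the values ψ(0), ψ(1), …, ψ(50) are: 0, 1, 1, 18, 1, 1, 18, 1, 1, 18, 1, 1, 18, 1, 1, 18, 1, 34, 18, 1, 1, 18, 1, 1, 18, 1, 1, 18, 1, 1, 18, 1, 1, 18, 34, 1, 18, 1, 1, 18, 1, 1, 18, 1, 1, 18, 1, 1, 18, 1, 1.
The distinct values are {0, 1, 18, 34}; there are 4 of them.

4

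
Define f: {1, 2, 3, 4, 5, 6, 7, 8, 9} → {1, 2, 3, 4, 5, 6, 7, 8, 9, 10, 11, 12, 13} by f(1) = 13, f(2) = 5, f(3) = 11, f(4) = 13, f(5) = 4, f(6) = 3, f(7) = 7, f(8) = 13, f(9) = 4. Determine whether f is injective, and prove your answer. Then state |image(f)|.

6

f(1) = 13 = f(4) with 1 ≠ 4, so f is not injective.
The image of f is {3, 4, 5, 7, 11, 13}, which has 6 elements.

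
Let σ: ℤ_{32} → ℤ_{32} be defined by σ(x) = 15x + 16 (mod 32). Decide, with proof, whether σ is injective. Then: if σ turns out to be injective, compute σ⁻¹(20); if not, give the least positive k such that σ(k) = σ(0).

28

If σ(u) = σ(v), then 15u ≡ 15v (mod 32). Because gcd(15, 32) = 1, we may cancel 15 to get u ≡ v (mod 32).
Thus σ is injective.
We now compute 15⁻¹ mod 32 explicitly. Euclid's algorithm: 32 = 2·15 + 2, 15 = 7·2 + 1; back-substituting gives 1 = 15·15 − 7·32, so 15⁻¹ ≡ 15 (mod 32).
Since σ is injective, we find σ⁻¹(20): we need 15x ≡ 20 − 16 ≡ 4 (mod 32). Using 15⁻¹ = 15: x ≡ 15·4 = 60 = 1·32 + 28, so x = 28.
Check: σ(28) = 15·28 + 16 = 436 = 13·32 + 20 ≡ 20 (mod 32).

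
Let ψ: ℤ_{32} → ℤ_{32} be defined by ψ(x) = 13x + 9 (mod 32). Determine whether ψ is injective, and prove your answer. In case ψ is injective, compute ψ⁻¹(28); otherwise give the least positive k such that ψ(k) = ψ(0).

Recall that ψ is injective if ψ(a) = ψ(b) implies a = b.
Suppose ψ(a) = ψ(b) in ℤ_{32}. Then 13a + 9 ≡ 13b + 9 (mod 32), so 13(a − b) ≡ 0 (mod 32).
Since gcd(13, 32) = 1, 13 is invertible modulo 32, thus a − b ≡ 0 (mod 32), i.e. a = b.
Therefore ψ is injective.
We now compute 13⁻¹ mod 32 explicitly. Euclid's algorithm: 32 = 2·13 + 6, 13 = 2·6 + 1; back-substituting gives 1 = 5·13 − 2·32, so 13⁻¹ ≡ 5 (mod 32).
Since ψ is injective, we find ψ⁻¹(28): we need 13x ≡ 28 − 9 ≡ 19 (mod 32). Using 13⁻¹ = 5: x ≡ 5·19 = 95 = 2·32 + 31, so x = 31.
Check: ψ(31) = 13·31 + 9 = 412 = 12·32 + 28 ≡ 28 (mod 32).

31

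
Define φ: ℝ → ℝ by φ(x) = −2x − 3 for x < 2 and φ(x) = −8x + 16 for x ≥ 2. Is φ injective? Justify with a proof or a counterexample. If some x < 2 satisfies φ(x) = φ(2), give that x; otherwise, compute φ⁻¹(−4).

Both pieces are strictly decreasing (slopes −2 and −8), so each is injective on its own interval.
The left piece maps (−∞, 2) onto (−7, ∞); the right piece maps [2, ∞) onto (−∞, 0].
These images overlap. In particular φ(2) = 0 (right piece), and solving −2x − 3 = 0 on the left piece gives x = −3/2 < 2.
So φ(−3/2) = φ(2) with −3/2 ≠ 2, and φ is not injective. This x = −3/2 is the requested value below 2.

-3/2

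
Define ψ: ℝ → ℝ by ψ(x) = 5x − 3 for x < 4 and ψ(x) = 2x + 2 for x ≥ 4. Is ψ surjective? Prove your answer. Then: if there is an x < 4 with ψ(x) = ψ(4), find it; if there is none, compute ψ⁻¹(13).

13/5

Both pieces are strictly increasing (slopes 5 and 2), so each is injective on its own interval.
The left piece maps (−∞, 4) onto (−∞, 17); the right piece maps [4, ∞) onto [10, ∞).
The union (−∞, 17) ∪ [10, ∞) covers ℝ, so ψ is surjective.
For the follow-up: the images overlap, so an x < 4 with ψ(x) = ψ(4) exists. ψ(4) = 10; solving 5x − 3 = 10 for x < 4 gives x = (10 + 3)/5 = 13/5.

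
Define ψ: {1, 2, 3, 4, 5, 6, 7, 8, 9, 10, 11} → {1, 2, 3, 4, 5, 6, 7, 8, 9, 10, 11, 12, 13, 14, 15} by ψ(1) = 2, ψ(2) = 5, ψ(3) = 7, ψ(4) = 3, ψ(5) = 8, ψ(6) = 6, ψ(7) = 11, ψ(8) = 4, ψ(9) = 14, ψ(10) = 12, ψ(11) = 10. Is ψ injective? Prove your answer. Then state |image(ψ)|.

The values ψ(1), …, ψ(11) are 2, 5, 7, 3, 8, 6, 11, 4, 14, 12, 10 — all distinct.
So ψ(s) = ψ(t) only when s = t, and ψ is injective.
The image of ψ is {2, 3, 4, 5, 6, 7, 8, 10, 11, 12, 14}, which has 11 elements.

11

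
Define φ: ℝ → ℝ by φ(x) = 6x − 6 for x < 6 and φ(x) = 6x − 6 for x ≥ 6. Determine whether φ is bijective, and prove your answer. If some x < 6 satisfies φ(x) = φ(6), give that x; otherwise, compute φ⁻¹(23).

29/6

Both pieces are strictly increasing (slopes 6 and 6), so each is injective on its own interval.
The left piece maps (−∞, 6) onto (−∞, 30); the right piece maps [6, ∞) onto [30, ∞).
Since 30 = 30, the images partition ℝ: φ is injective and surjective, hence bijective.
Because the two images are disjoint, no x < 6 has φ(x) = φ(6), so we compute φ⁻¹(23): 23 lies in (−∞, 30), so solve 6x − 6 = 23: x = (23 + 6)/6 = 29/6.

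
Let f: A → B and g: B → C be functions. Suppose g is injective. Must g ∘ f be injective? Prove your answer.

not injective

No. Take A = {0, 1}, B = C = {0, 1, 2, 3}, f(0) = f(1) = 0, and g = identity (injective).
Then (g ∘ f)(0) = (g ∘ f)(1) = 0 with 0 ≠ 1, so g ∘ f is not injective.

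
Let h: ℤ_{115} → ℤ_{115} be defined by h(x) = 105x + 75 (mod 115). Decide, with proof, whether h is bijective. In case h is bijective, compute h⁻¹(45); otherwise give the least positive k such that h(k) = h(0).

We have gcd(105, 115) = 5 > 1. Taking a = 0 and b = 23: h(0) = 75 and h(23) = 105·23 + 75 = 2490 ≡ 75 (mod 115).
So h(0) = h(23) while 0 ≠ 23, hence h is not injective, hence not bijective.
Since h is not bijective, we find the least positive k with h(k) = h(0): this means 105k ≡ 0 (mod 115), i.e. 115 ∣ 105k. Since gcd(105, 115) = 5, dividing through by 5 this holds exactly when 23 ∣ 21k, and as gcd(21, 23) = 1, exactly when 23 ∣ k.
The smallest positive such k is 23.

23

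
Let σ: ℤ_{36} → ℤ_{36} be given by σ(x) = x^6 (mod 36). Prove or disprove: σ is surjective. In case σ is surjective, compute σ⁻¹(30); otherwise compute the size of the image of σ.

4

σ(2): Repeated squaring mod 36: 2^1 ≡ 2, 2^2 ≡ 2² = 4, 2^4 ≡ 4² = 16. Since 6 = 4 + 2, 2^6 ≡ 16·4: 16·4 = 64 ≡ 28. So 2^6 ≡ 28 (mod 36).
σ(4): Repeated squaring mod 36: 4^1 ≡ 4, 4^2 ≡ 4² = 16, 4^4 ≡ 16² = 256 ≡ 4. Since 6 = 4 + 2, 4^6 ≡ 4·16: 4·16 = 64 ≡ 28. So 4^6 ≡ 28 (mod 36).
So σ(2) = σ(4) = 28 while 2 ≠ 4, hence σ is not injective.
A non-injective map from the 36-element set ℤ_{36} to itself takes at most 35 distinct values, so it cannot be surjective. So σ is not surjective.
Since σ is not surjective, we determine |image(σ)|. Computing x^6 mod 36 for each x (by repeated squaring, reducing mod 36 at every step), the values σ(0), σ(1), …, σ(35) are: 0, 1, 28, 9, 28, 1, 0, 1, 28, 9, 28, 1, 0, 1, 28, 9, 28, 1, 0, 1, 28, 9, 28, 1, 0, 1, 28, 9, 28, 1, 0, 1, 28, 9, 28, 1.
The distinct values are {0, 1, 9, 28}; there are 4 of them.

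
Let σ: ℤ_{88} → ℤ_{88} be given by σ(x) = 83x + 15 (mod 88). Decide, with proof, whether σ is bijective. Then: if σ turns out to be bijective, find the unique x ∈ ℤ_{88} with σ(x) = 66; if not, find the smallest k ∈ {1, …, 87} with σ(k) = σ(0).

Recall that injectivity means: for all x_1, x_2 in the domain, σ(x_1) = σ(x_2) implies x_1 = x_2.
Suppose σ(x_1) = σ(x_2) in ℤ_{88}. Then 83x_1 + 15 ≡ 83x_2 + 15 (mod 88), hence 83(x_1 − x_2) ≡ 0 (mod 88).
Since gcd(83, 88) = 1, 83 is invertible modulo 88, hence x_1 − x_2 ≡ 0 (mod 88), i.e. x_1 = x_2.
We now compute 83⁻¹ mod 88 explicitly. Euclid's algorithm: 88 = 1·83 + 5, 83 = 16·5 + 3, 5 = 1·3 + 2, 3 = 1·2 + 1; back-substituting gives 1 = 35·83 − 33·88, so 83⁻¹ ≡ 35 (mod 88).
For any y ∈ ℤ_{88}, x = 35(y − 15) mod 88 satisfies σ(x) = 83·35(y − 15) + 15 ≡ y (since 83·35 ≡ 1 mod 88). So every y has a preimage.
Hence σ is bijective.
Since σ is bijective, we compute σ⁻¹(66): solve 83x + 15 ≡ 66 (mod 88), i.e. 83x ≡ 51 (mod 88).
Multiplying by 83⁻¹ = 35 gives x ≡ 35·51 = 1785 = 20·88 + 25 ≡ 25 (mod 88).
Check: σ(25) = 83·25 + 15 = 2090 = 23·88 + 66 ≡ 66 (mod 88).

25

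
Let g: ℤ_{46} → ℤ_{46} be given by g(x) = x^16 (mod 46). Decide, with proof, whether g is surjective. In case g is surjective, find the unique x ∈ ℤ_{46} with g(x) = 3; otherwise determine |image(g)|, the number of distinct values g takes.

g(22): Repeated squaring mod 46: 22^1 ≡ 22, 22^2 ≡ 22² = 484 ≡ 24, 22^4 ≡ 24² = 576 ≡ 24, 22^8 ≡ 24² = 576 ≡ 24, 22^16 ≡ 24² = 576 ≡ 24. So 22^16 ≡ 24 (mod 46).
g(24): Repeated squaring mod 46: 24^1 ≡ 24, 24^2 ≡ 24² = 576 ≡ 24, 24^4 ≡ 24² = 576 ≡ 24, 24^8 ≡ 24² = 576 ≡ 24, 24^16 ≡ 24² = 576 ≡ 24. So 24^16 ≡ 24 (mod 46).
So g(22) = g(24) = 24 while 22 ≠ 24, so g is not injective.
A non-injective map from the 46-element set ℤ_{46} to itself takes at most 45 distinct values, so it cannot be surjective. Hence g is not surjective.
Since g is not surjective, we determine |image(g)|. Computing x^16 mod 46 for each x (by repeated squaring, reducing mod 46 at every step), the values g(0), g(1), …, g(45) are: 0, 1, 32, 13, 12, 3, 2, 29, 16, 31, 4, 41, 18, 27, 8, 39, 6, 25, 26, 35, 36, 9, 24, 23, 24, 9, 36, 35, 26, 25, 6, 39, 8, 27, 18, 41, 4, 31, 16, 29, 2, 3, 12, 13, 32, 1.
The distinct values are {0, 1, 2, 3, 4, 6, 8, 9, 12, 13, 16, 18, 23, 24, 25, 26, 27, 29, 31, 32, 35, 36, 39, 41}; there are 24 of them.

24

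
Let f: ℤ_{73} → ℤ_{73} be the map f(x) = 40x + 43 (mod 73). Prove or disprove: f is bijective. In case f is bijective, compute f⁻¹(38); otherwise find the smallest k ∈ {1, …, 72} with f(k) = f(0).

If f(a) = f(b), then 40a ≡ 40b (mod 73). Because gcd(40, 73) = 1, we may cancel 40 to get a ≡ b (mod 73).
We now compute 40⁻¹ mod 73 explicitly. Euclid's algorithm: 73 = 1·40 + 33, 40 = 1·33 + 7, 33 = 4·7 + 5, 7 = 1·5 + 2, 5 = 2·2 + 1; back-substituting gives 1 = 42·40 − 23·73, so 40⁻¹ ≡ 42 (mod 73).
For any y ∈ ℤ_{73}, x = 42(y − 43) mod 73 satisfies f(x) = 40·42(y − 43) + 43 ≡ y (since 40·42 ≡ 1 mod 73). So every y has a preimage.
Hence f is bijective.
Since f is bijective, we compute f⁻¹(38): solve 40x + 43 ≡ 38 (mod 73), i.e. 40x ≡ 68 (mod 73).
Multiplying by 40⁻¹ = 42 gives x ≡ 42·68 = 2856 = 39·73 + 9 ≡ 9 (mod 73).
Check: f(9) = 40·9 + 43 = 403 = 5·73 + 38 ≡ 38 (mod 73).

9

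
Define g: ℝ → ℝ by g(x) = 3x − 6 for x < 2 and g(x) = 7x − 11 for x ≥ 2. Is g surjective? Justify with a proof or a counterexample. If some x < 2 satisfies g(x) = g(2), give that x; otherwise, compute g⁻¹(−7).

Both pieces are strictly increasing (slopes 3 and 7), so each is injective on its own interval.
The left piece maps (−∞, 2) onto (−∞, 0); the right piece maps [2, ∞) onto [3, ∞).
The union (−∞, 0) ∪ [3, ∞) omits the interval between 0 and 3; in particular 0 has no preimage. So g is not surjective.
Because the two images are disjoint, no x < 2 has g(x) = g(2), so we compute g⁻¹(−7): −7 lies in (−∞, 0), so solve 3x − 6 = −7: x = (−7 + 6)/3 = −1/3.

-1/3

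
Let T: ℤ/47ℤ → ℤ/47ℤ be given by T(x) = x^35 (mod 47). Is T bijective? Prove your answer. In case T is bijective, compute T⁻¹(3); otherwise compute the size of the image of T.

Since 47 is prime, the nonzero elements of ℤ/47ℤ form a cyclic group of order 46.
As gcd(35, 46) = 1, raising to the 35th power is a bijection on this group: if a^35 ≡ b^35 then (ab^{−1})^35 = 1, and the only element of order dividing gcd(35, 46) = 1 is 1, so a = b.
With T(0) = 0 this makes T injective on all of ℤ/47ℤ, hence bijective (finite equal-size domain and codomain). In particular T is bijective.
Since T is bijective, we find the preimage of 3. The inverse of x ↦ x^35 on (ℤ/47ℤ)^× is x ↦ x^25, because 35·25 = 875 = 19·46 + 1 ≡ 1 (mod 46) and x^{46} = 1 for x ≠ 0 (Fermat). So T⁻¹(3) = 3^25 mod 47.
Repeated squaring mod 47: 3^1 ≡ 3, 3^2 ≡ 3² = 9, 3^4 ≡ 9² = 81 ≡ 34, 3^8 ≡ 34² = 1156 ≡ 28, 3^16 ≡ 28² = 784 ≡ 32. Since 25 = 16 + 8 + 1, 3^25 ≡ 32·28·3: 32·28 = 896 ≡ 3, then 3·3 = 9. So 3^25 ≡ 9 (mod 47).
Hence T⁻¹(3) = 9.

9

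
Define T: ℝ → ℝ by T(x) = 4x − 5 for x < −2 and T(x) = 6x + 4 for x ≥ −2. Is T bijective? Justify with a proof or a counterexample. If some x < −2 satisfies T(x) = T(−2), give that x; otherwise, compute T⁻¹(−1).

Both pieces are strictly increasing (slopes 4 and 6), so each is injective on its own interval.
The left piece maps (−∞, −2) onto (−∞, −13); the right piece maps [−2, ∞) onto [−8, ∞).
The images leave a gap (−13 has no preimage), so T is not surjective, hence not bijective.
Because the two images are disjoint, no x < −2 has T(x) = T(−2), so we compute T⁻¹(−1): −1 lies in [−8, ∞), so solve 6x + 4 = −1: x = (−1 − 4)/6 = −5/6.

-5/6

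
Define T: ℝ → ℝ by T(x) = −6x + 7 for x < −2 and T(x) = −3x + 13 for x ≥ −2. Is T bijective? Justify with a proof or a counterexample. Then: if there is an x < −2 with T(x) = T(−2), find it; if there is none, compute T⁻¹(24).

-17/6

Both pieces are strictly decreasing (slopes −6 and −3), so each is injective on its own interval.
The left piece maps (−∞, −2) onto (19, ∞); the right piece maps [−2, ∞) onto (−∞, 19].
Since 19 = 19, the images partition ℝ: T is injective and surjective, hence bijective.
Because the two images are disjoint, no x < −2 has T(x) = T(−2), so we compute T⁻¹(24): 24 lies in (19, ∞), so solve −6x + 7 = 24: x = (24 − 7)/(−6) = −17/6.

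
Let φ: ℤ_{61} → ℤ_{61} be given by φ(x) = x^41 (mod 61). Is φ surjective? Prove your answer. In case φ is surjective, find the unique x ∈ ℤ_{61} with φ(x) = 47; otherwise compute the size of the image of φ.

13

Since 61 is prime, the nonzero elements of ℤ_{61} form a cyclic group of order 60.
As gcd(41, 60) = 1, raising to the 41st power is a bijection on this group: if a^41 ≡ b^41 then (ab^{−1})^41 = 1, and the only element of order dividing gcd(41, 60) = 1 is 1, so a = b.
With φ(0) = 0 this makes φ injective on all of ℤ_{61}, hence bijective (finite equal-size domain and codomain). In particular φ is surjective.
Since φ is surjective, we find the preimage of 47. The inverse of x ↦ x^41 on (ℤ_{61})^× is x ↦ x^41, because 41·41 = 1681 = 28·60 + 1 ≡ 1 (mod 60) and x^{60} = 1 for x ≠ 0 (Fermat). So φ⁻¹(47) = 47^41 mod 61.
Repeated squaring mod 61: 47^1 ≡ 47, 47^2 ≡ 47² = 2209 ≡ 13, 47^4 ≡ 13² = 169 ≡ 47, 47^8 ≡ 47² = 2209 ≡ 13, 47^16 ≡ 13² = 169 ≡ 47, 47^32 ≡ 47² = 2209 ≡ 13. Since 41 = 32 + 8 + 1, 47^41 ≡ 13·13·47: 13·13 = 169 ≡ 47, then 47·47 = 2209 ≡ 13. So 47^41 ≡ 13 (mod 61).
Hence φ⁻¹(47) = 13.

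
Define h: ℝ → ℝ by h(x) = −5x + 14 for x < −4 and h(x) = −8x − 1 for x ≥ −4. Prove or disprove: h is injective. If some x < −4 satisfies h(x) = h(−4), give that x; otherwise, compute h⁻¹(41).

Both pieces are strictly decreasing (slopes −5 and −8), so each is injective on its own interval.
The left piece maps (−∞, −4) onto (34, ∞); the right piece maps [−4, ∞) onto (−∞, 31].
These images are disjoint, so no value is attained by both pieces. Thus h is injective.
Because the two images are disjoint, no x < −4 has h(x) = h(−4), so we compute h⁻¹(41): 41 lies in (34, ∞), so solve −5x + 14 = 41: x = (41 − 14)/(−5) = −27/5.

-27/5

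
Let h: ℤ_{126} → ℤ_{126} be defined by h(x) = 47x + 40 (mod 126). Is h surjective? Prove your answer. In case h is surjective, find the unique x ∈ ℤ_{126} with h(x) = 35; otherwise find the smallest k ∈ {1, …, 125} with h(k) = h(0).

Since gcd(47, 126) = 1, 47 is invertible modulo 126. Euclid's algorithm: 126 = 2·47 + 32, 47 = 1·32 + 15, 32 = 2·15 + 2, 15 = 7·2 + 1; back-substituting gives 1 = 59·47 − 22·126, so 47⁻¹ ≡ 59 (mod 126).
Then y ↦ 59(y − 40) is a two-sided inverse to h, so every y ∈ ℤ_{126} has a preimage.
Therefore h is surjective.
Since h is surjective, we compute h⁻¹(35): solve 47x + 40 ≡ 35 (mod 126), i.e. 47x ≡ 121 (mod 126).
Multiplying by 47⁻¹ = 59 gives x ≡ 59·121 = 7139 = 56·126 + 83 ≡ 83 (mod 126).
Check: h(83) = 47·83 + 40 = 3941 = 31·126 + 35 ≡ 35 (mod 126).

83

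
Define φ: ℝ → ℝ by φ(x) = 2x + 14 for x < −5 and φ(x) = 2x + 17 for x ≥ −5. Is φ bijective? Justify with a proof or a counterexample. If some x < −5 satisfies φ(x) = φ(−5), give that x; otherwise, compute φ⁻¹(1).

-13/2

Both pieces are strictly increasing (slopes 2 and 2), so each is injective on its own interval.
The left piece maps (−∞, −5) onto (−∞, 4); the right piece maps [−5, ∞) onto [7, ∞).
The images leave a gap (4 has no preimage), so φ is not surjective, hence not bijective.
Because the two images are disjoint, no x < −5 has φ(x) = φ(−5), so we compute φ⁻¹(1): 1 lies in (−∞, 4), so solve 2x + 14 = 1: x = (1 − 14)/2 = −13/2.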